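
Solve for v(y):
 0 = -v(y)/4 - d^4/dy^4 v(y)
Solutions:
 v(y) = (C1*sin(y/2) + C2*cos(y/2))*exp(-y/2) + (C3*sin(y/2) + C4*cos(y/2))*exp(y/2)


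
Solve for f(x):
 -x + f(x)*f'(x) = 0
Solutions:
 f(x) = -sqrt(C1 + x^2)
 f(x) = sqrt(C1 + x^2)


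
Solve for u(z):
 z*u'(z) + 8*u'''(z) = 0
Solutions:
 u(z) = C1 + Integral(C2*airyai(-z/2) + C3*airybi(-z/2), z)


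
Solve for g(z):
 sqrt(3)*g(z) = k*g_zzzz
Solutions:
 g(z) = C1*exp(-3^(1/8)*z*(1/k)^(1/4)) + C2*exp(3^(1/8)*z*(1/k)^(1/4)) + C3*exp(-3^(1/8)*I*z*(1/k)^(1/4)) + C4*exp(3^(1/8)*I*z*(1/k)^(1/4))


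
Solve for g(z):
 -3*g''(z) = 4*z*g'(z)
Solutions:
 g(z) = C1 + C2*erf(sqrt(6)*z/3)


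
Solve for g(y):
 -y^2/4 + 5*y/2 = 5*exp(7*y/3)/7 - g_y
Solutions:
 g(y) = C1 + y^3/12 - 5*y^2/4 + 15*exp(7*y/3)/49


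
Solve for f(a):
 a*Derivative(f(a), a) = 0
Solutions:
 f(a) = C1


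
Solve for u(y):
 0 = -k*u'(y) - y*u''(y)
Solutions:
 u(y) = C1 + y^(1 - re(k))*(C2*sin(log(y)*Abs(im(k))) + C3*cos(log(y)*im(k)))


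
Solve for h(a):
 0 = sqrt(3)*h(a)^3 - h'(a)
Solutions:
 h(a) = -sqrt(2)*sqrt(-1/(C1 + sqrt(3)*a))/2
 h(a) = sqrt(2)*sqrt(-1/(C1 + sqrt(3)*a))/2


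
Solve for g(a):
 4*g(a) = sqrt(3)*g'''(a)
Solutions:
 g(a) = C3*exp(2^(2/3)*3^(5/6)*a/3) + (C1*sin(2^(2/3)*3^(1/3)*a/2) + C2*cos(2^(2/3)*3^(1/3)*a/2))*exp(-2^(2/3)*3^(5/6)*a/6)


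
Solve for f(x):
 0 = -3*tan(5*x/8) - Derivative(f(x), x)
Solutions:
 f(x) = C1 + 24*log(cos(5*x/8))/5


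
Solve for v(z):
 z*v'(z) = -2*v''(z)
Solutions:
 v(z) = C1 + C2*erf(z/2)


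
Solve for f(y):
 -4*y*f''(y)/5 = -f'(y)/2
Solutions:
 f(y) = C1 + C2*y^(13/8)


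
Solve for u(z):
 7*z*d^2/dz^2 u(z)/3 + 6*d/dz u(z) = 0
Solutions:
 u(z) = C1 + C2/z^(11/7)


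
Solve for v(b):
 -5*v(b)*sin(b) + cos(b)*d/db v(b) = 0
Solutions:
 v(b) = C1/cos(b)^5


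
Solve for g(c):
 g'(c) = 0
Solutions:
 g(c) = C1


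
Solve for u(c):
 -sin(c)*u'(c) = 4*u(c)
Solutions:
 u(c) = C1*(cos(c)^2 + 2*cos(c) + 1)/(cos(c)^2 - 2*cos(c) + 1)


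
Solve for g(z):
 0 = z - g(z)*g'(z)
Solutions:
 g(z) = -sqrt(C1 + z^2)
 g(z) = sqrt(C1 + z^2)


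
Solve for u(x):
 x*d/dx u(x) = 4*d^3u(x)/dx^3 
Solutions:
 u(x) = C1 + Integral(C2*airyai(2^(1/3)*x/2) + C3*airybi(2^(1/3)*x/2), x)


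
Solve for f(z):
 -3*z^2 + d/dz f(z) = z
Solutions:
 f(z) = C1 + z^3 + z^2/2


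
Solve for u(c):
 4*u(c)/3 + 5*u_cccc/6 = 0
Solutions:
 u(c) = (C1*sin(2^(1/4)*5^(3/4)*c/5) + C2*cos(2^(1/4)*5^(3/4)*c/5))*exp(-2^(1/4)*5^(3/4)*c/5) + (C3*sin(2^(1/4)*5^(3/4)*c/5) + C4*cos(2^(1/4)*5^(3/4)*c/5))*exp(2^(1/4)*5^(3/4)*c/5)


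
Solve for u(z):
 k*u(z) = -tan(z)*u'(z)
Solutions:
 u(z) = C1*exp(-k*log(sin(z)))


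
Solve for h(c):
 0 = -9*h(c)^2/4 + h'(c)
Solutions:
 h(c) = -4/(C1 + 9*c)


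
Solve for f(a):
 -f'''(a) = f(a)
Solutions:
 f(a) = C3*exp(-a) + (C1*sin(sqrt(3)*a/2) + C2*cos(sqrt(3)*a/2))*exp(a/2)


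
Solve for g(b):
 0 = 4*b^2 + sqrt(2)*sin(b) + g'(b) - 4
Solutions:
 g(b) = C1 - 4*b^3/3 + 4*b + sqrt(2)*cos(b)


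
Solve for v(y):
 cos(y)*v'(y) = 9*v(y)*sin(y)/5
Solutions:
 v(y) = C1/cos(y)^(9/5)


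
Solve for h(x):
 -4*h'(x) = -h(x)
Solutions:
 h(x) = C1*exp(x/4)


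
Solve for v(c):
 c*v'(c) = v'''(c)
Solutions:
 v(c) = C1 + Integral(C2*airyai(c) + C3*airybi(c), c)


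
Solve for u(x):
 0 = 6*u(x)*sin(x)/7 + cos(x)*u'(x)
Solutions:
 u(x) = C1*cos(x)^(6/7)


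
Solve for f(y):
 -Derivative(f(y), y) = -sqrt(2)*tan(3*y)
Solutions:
 f(y) = C1 - sqrt(2)*log(cos(3*y))/3


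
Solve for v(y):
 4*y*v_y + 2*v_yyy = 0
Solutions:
 v(y) = C1 + Integral(C2*airyai(-2^(1/3)*y) + C3*airybi(-2^(1/3)*y), y)


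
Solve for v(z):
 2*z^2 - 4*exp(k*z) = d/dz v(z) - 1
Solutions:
 v(z) = C1 + 2*z^3/3 + z - 4*exp(k*z)/k


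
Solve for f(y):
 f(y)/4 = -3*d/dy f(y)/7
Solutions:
 f(y) = C1*exp(-7*y/12)


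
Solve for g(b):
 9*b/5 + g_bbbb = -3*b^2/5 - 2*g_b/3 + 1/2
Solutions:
 g(b) = C1 + C4*exp(-2^(1/3)*3^(2/3)*b/3) - 3*b^3/10 - 27*b^2/20 + 3*b/4 + (C2*sin(2^(1/3)*3^(1/6)*b/2) + C3*cos(2^(1/3)*3^(1/6)*b/2))*exp(2^(1/3)*3^(2/3)*b/6)


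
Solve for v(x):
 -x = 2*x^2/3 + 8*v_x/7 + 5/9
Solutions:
 v(x) = C1 - 7*x^3/36 - 7*x^2/16 - 35*x/72


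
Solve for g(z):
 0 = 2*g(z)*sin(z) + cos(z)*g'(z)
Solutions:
 g(z) = C1*cos(z)^2


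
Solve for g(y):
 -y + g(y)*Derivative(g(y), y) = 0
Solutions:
 g(y) = -sqrt(C1 + y^2)
 g(y) = sqrt(C1 + y^2)


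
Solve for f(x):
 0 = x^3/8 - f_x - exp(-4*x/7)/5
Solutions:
 f(x) = C1 + x^4/32 + 7*exp(-4*x/7)/20


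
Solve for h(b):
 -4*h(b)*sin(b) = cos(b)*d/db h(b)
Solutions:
 h(b) = C1*cos(b)^4


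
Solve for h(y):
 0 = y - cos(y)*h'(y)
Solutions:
 h(y) = C1 + Integral(y/cos(y), y)


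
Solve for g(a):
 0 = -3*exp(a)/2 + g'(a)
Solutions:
 g(a) = C1 + 3*exp(a)/2


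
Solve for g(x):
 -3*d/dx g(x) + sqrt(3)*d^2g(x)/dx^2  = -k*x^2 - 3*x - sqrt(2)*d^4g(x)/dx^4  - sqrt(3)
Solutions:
 g(x) = C1 + C2*exp(x*(-sqrt(2)*3^(2/3)*(9 + sqrt(2*sqrt(6) + 81))^(1/3) + 2*3^(5/6)/(9 + sqrt(2*sqrt(6) + 81))^(1/3))/12)*sin(x*(2*3^(1/3)/(9 + sqrt(2*sqrt(6) + 81))^(1/3) + sqrt(2)*3^(1/6)*(9 + sqrt(2*sqrt(6) + 81))^(1/3))/4) + C3*exp(x*(-sqrt(2)*3^(2/3)*(9 + sqrt(2*sqrt(6) + 81))^(1/3) + 2*3^(5/6)/(9 + sqrt(2*sqrt(6) + 81))^(1/3))/12)*cos(x*(2*3^(1/3)/(9 + sqrt(2*sqrt(6) + 81))^(1/3) + sqrt(2)*3^(1/6)*(9 + sqrt(2*sqrt(6) + 81))^(1/3))/4) + C4*exp(-x*(-sqrt(2)*3^(2/3)*(9 + sqrt(2*sqrt(6) + 81))^(1/3) + 2*3^(5/6)/(9 + sqrt(2*sqrt(6) + 81))^(1/3))/6) + k*x^3/9 + sqrt(3)*k*x^2/9 + 2*k*x/9 + x^2/2 + 2*sqrt(3)*x/3


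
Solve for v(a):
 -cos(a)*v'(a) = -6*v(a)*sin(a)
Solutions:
 v(a) = C1/cos(a)^6


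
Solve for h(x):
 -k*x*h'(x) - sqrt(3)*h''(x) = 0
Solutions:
 h(x) = Piecewise((-sqrt(2)*3^(1/4)*sqrt(pi)*C1*erf(sqrt(2)*3^(3/4)*sqrt(k)*x/6)/(2*sqrt(k)) - C2, (k > 0) | (k < 0)), (-C1*x - C2, True))


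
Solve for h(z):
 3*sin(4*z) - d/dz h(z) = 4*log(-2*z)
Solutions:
 h(z) = C1 - 4*z*log(-z) - 4*z*log(2) + 4*z - 3*cos(4*z)/4


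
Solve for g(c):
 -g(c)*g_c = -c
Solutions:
 g(c) = -sqrt(C1 + c^2)
 g(c) = sqrt(C1 + c^2)


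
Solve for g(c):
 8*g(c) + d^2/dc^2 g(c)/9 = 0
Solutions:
 g(c) = C1*sin(6*sqrt(2)*c) + C2*cos(6*sqrt(2)*c)


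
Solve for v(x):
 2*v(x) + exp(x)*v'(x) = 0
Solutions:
 v(x) = C1*exp(2*exp(-x))


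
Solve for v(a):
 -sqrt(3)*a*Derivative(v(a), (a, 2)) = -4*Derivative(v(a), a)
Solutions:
 v(a) = C1 + C2*a^(1 + 4*sqrt(3)/3)


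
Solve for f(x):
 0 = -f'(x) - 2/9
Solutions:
 f(x) = C1 - 2*x/9


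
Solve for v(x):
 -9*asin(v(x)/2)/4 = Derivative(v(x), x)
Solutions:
 Integral(1/asin(_y/2), (_y, v(x))) = C1 - 9*x/4


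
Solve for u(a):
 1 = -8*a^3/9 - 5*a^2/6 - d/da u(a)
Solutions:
 u(a) = C1 - 2*a^4/9 - 5*a^3/18 - a


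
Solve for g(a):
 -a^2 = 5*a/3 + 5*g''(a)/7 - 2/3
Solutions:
 g(a) = C1 + C2*a - 7*a^4/60 - 7*a^3/18 + 7*a^2/15


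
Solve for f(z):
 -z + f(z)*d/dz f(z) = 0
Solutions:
 f(z) = -sqrt(C1 + z^2)
 f(z) = sqrt(C1 + z^2)


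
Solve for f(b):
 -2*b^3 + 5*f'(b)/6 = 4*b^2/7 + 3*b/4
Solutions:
 f(b) = C1 + 3*b^4/5 + 8*b^3/35 + 9*b^2/20


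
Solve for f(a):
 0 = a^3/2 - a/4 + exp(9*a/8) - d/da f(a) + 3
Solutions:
 f(a) = C1 + a^4/8 - a^2/8 + 3*a + 8*exp(9*a/8)/9


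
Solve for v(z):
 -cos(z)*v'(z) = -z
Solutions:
 v(z) = C1 + Integral(z/cos(z), z)


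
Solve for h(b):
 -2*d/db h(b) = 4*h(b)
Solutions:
 h(b) = C1*exp(-2*b)


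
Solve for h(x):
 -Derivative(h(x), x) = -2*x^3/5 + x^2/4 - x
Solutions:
 h(x) = C1 + x^4/10 - x^3/12 + x^2/2


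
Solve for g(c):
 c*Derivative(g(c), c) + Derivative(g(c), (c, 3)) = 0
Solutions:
 g(c) = C1 + Integral(C2*airyai(-c) + C3*airybi(-c), c)


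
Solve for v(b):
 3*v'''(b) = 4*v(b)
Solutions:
 v(b) = C3*exp(6^(2/3)*b/3) + (C1*sin(2^(2/3)*3^(1/6)*b/2) + C2*cos(2^(2/3)*3^(1/6)*b/2))*exp(-6^(2/3)*b/6)


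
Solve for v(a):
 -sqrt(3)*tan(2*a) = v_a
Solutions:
 v(a) = C1 + sqrt(3)*log(cos(2*a))/2


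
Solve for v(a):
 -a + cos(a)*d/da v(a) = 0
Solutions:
 v(a) = C1 + Integral(a/cos(a), a)


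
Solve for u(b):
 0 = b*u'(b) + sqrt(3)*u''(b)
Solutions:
 u(b) = C1 + C2*erf(sqrt(2)*3^(3/4)*b/6)


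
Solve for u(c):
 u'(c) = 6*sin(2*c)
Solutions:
 u(c) = C1 - 3*cos(2*c)


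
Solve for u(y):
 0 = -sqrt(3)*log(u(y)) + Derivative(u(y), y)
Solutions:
 li(u(y)) = C1 + sqrt(3)*y


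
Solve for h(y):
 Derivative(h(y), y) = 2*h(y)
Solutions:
 h(y) = C1*exp(2*y)


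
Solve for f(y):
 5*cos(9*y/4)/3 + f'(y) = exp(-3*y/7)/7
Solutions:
 f(y) = C1 - 20*sin(9*y/4)/27 - exp(-3*y/7)/3


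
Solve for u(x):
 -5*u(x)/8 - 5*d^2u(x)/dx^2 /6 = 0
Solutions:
 u(x) = C1*sin(sqrt(3)*x/2) + C2*cos(sqrt(3)*x/2)


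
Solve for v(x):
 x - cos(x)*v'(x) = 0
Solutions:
 v(x) = C1 + Integral(x/cos(x), x)


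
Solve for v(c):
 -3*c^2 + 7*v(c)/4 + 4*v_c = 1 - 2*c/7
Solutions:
 v(c) = C1*exp(-7*c/16) + 12*c^2/7 - 8*c + 132/7


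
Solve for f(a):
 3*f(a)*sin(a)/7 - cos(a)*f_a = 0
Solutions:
 f(a) = C1/cos(a)^(3/7)


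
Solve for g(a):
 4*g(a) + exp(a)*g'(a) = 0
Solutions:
 g(a) = C1*exp(4*exp(-a))


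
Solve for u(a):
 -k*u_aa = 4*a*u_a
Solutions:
 u(a) = C1 + C2*sqrt(k)*erf(sqrt(2)*a*sqrt(1/k))


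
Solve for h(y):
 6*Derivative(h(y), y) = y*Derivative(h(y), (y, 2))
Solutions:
 h(y) = C1 + C2*y^7


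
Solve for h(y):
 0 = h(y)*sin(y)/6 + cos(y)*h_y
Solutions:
 h(y) = C1*cos(y)^(1/6)


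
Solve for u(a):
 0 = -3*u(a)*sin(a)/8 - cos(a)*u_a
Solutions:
 u(a) = C1*cos(a)^(3/8)


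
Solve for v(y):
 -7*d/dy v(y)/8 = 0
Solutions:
 v(y) = C1


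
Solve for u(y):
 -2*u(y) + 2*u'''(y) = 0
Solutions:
 u(y) = C3*exp(y) + (C1*sin(sqrt(3)*y/2) + C2*cos(sqrt(3)*y/2))*exp(-y/2)


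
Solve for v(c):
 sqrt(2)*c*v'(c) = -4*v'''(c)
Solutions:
 v(c) = C1 + Integral(C2*airyai(-sqrt(2)*c/2) + C3*airybi(-sqrt(2)*c/2), c)


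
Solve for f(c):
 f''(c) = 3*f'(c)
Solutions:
 f(c) = C1 + C2*exp(3*c)


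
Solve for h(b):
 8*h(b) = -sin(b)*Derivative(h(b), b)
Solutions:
 h(b) = C1*(cos(b)^4 + 4*cos(b)^3 + 6*cos(b)^2 + 4*cos(b) + 1)/(cos(b)^4 - 4*cos(b)^3 + 6*cos(b)^2 - 4*cos(b) + 1)


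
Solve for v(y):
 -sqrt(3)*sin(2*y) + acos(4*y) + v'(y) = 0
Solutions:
 v(y) = C1 - y*acos(4*y) + sqrt(1 - 16*y^2)/4 - sqrt(3)*cos(2*y)/2


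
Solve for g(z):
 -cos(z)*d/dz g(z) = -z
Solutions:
 g(z) = C1 + Integral(z/cos(z), z)


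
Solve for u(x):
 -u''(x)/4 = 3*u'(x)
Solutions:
 u(x) = C1 + C2*exp(-12*x)


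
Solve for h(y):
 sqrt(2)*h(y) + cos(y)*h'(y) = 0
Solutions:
 h(y) = C1*(sin(y) - 1)^(sqrt(2)/2)/(sin(y) + 1)^(sqrt(2)/2)


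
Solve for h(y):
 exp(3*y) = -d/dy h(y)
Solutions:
 h(y) = C1 - exp(3*y)/3


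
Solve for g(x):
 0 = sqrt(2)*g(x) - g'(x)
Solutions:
 g(x) = C1*exp(sqrt(2)*x)


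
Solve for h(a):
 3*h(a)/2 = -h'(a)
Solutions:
 h(a) = C1*exp(-3*a/2)


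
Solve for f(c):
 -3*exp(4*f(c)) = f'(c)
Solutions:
 f(c) = log(-I*(1/(C1 + 12*c))^(1/4))
 f(c) = log(I*(1/(C1 + 12*c))^(1/4))
 f(c) = log(-(1/(C1 + 12*c))^(1/4))
 f(c) = log(1/(C1 + 12*c))/4


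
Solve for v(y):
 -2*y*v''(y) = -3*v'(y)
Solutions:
 v(y) = C1 + C2*y^(5/2)


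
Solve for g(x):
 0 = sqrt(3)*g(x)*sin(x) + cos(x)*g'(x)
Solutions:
 g(x) = C1*cos(x)^(sqrt(3))


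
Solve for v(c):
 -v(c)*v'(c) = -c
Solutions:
 v(c) = -sqrt(C1 + c^2)
 v(c) = sqrt(C1 + c^2)


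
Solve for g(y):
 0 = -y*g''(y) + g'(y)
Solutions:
 g(y) = C1 + C2*y^2


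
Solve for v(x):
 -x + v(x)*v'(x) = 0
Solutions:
 v(x) = -sqrt(C1 + x^2)
 v(x) = sqrt(C1 + x^2)


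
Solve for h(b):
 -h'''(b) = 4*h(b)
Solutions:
 h(b) = C3*exp(-2^(2/3)*b) + (C1*sin(2^(2/3)*sqrt(3)*b/2) + C2*cos(2^(2/3)*sqrt(3)*b/2))*exp(2^(2/3)*b/2)


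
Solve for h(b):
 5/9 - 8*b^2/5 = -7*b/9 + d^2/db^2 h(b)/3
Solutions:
 h(b) = C1 + C2*b - 2*b^4/5 + 7*b^3/18 + 5*b^2/6


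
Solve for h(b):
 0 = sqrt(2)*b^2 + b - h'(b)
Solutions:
 h(b) = C1 + sqrt(2)*b^3/3 + b^2/2


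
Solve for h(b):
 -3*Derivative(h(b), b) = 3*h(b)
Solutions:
 h(b) = C1*exp(-b)


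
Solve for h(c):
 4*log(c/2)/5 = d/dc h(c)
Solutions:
 h(c) = C1 + 4*c*log(c)/5 - 4*c/5 - 4*c*log(2)/5


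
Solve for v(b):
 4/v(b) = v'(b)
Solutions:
 v(b) = -sqrt(C1 + 8*b)
 v(b) = sqrt(C1 + 8*b)


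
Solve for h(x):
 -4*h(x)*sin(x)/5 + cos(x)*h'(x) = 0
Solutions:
 h(x) = C1/cos(x)^(4/5)


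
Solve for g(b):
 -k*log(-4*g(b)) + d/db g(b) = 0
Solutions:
 Integral(1/(log(-_y) + 2*log(2)), (_y, g(b))) = C1 + b*k


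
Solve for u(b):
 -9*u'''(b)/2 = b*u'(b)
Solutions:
 u(b) = C1 + Integral(C2*airyai(-6^(1/3)*b/3) + C3*airybi(-6^(1/3)*b/3), b)


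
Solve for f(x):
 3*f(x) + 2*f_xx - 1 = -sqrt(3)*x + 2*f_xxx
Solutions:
 f(x) = C1*exp(x*(-2^(1/3)*(9*sqrt(89) + 85)^(1/3) - 2*2^(2/3)/(9*sqrt(89) + 85)^(1/3) + 4)/12)*sin(2^(1/3)*sqrt(3)*x*(-(9*sqrt(89) + 85)^(1/3) + 2*2^(1/3)/(9*sqrt(89) + 85)^(1/3))/12) + C2*exp(x*(-2^(1/3)*(9*sqrt(89) + 85)^(1/3) - 2*2^(2/3)/(9*sqrt(89) + 85)^(1/3) + 4)/12)*cos(2^(1/3)*sqrt(3)*x*(-(9*sqrt(89) + 85)^(1/3) + 2*2^(1/3)/(9*sqrt(89) + 85)^(1/3))/12) + C3*exp(x*(2*2^(2/3)/(9*sqrt(89) + 85)^(1/3) + 2 + 2^(1/3)*(9*sqrt(89) + 85)^(1/3))/6) - sqrt(3)*x/3 + 1/3


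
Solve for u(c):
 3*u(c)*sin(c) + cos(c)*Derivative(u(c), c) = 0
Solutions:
 u(c) = C1*cos(c)^3


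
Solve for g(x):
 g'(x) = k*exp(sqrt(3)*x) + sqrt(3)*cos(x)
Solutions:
 g(x) = C1 + sqrt(3)*k*exp(sqrt(3)*x)/3 + sqrt(3)*sin(x)


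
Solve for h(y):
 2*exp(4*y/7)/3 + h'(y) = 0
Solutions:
 h(y) = C1 - 7*exp(4*y/7)/6


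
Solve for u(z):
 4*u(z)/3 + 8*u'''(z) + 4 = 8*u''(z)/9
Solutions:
 u(z) = C1*exp(z*(2*2^(2/3)/(81*sqrt(6553) + 6557)^(1/3) + 4 + 2^(1/3)*(81*sqrt(6553) + 6557)^(1/3))/108)*sin(2^(1/3)*sqrt(3)*z*(-(81*sqrt(6553) + 6557)^(1/3) + 2*2^(1/3)/(81*sqrt(6553) + 6557)^(1/3))/108) + C2*exp(z*(2*2^(2/3)/(81*sqrt(6553) + 6557)^(1/3) + 4 + 2^(1/3)*(81*sqrt(6553) + 6557)^(1/3))/108)*cos(2^(1/3)*sqrt(3)*z*(-(81*sqrt(6553) + 6557)^(1/3) + 2*2^(1/3)/(81*sqrt(6553) + 6557)^(1/3))/108) + C3*exp(z*(-2^(1/3)*(81*sqrt(6553) + 6557)^(1/3) - 2*2^(2/3)/(81*sqrt(6553) + 6557)^(1/3) + 2)/54) - 3


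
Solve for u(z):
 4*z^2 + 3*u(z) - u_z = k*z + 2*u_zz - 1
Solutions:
 u(z) = C1*exp(-3*z/2) + C2*exp(z) + k*z/3 + k/9 - 4*z^2/3 - 8*z/9 - 65/27


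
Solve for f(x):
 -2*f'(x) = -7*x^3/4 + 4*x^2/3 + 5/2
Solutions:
 f(x) = C1 + 7*x^4/32 - 2*x^3/9 - 5*x/4


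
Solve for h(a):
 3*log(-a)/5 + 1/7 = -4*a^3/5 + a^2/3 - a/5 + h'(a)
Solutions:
 h(a) = C1 + a^4/5 - a^3/9 + a^2/10 + 3*a*log(-a)/5 - 16*a/35


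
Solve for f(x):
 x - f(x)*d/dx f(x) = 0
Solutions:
 f(x) = -sqrt(C1 + x^2)
 f(x) = sqrt(C1 + x^2)


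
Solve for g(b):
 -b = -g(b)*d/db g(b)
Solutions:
 g(b) = -sqrt(C1 + b^2)
 g(b) = sqrt(C1 + b^2)


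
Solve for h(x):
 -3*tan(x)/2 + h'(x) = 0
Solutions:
 h(x) = C1 - 3*log(cos(x))/2


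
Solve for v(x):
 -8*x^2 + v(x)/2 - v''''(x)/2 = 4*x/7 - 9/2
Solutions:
 v(x) = C1*exp(-x) + C2*exp(x) + C3*sin(x) + C4*cos(x) + 16*x^2 + 8*x/7 - 9


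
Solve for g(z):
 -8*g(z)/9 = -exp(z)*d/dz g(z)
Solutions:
 g(z) = C1*exp(-8*exp(-z)/9)


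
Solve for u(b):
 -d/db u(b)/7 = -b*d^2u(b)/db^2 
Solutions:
 u(b) = C1 + C2*b^(8/7)


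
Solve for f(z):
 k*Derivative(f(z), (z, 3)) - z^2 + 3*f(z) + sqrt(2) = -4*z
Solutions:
 f(z) = C1*exp(3^(1/3)*z*(-1/k)^(1/3)) + C2*exp(z*(-1/k)^(1/3)*(-3^(1/3) + 3^(5/6)*I)/2) + C3*exp(-z*(-1/k)^(1/3)*(3^(1/3) + 3^(5/6)*I)/2) + z^2/3 - 4*z/3 - sqrt(2)/3


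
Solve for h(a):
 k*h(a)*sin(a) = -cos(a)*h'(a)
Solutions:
 h(a) = C1*exp(k*log(cos(a)))


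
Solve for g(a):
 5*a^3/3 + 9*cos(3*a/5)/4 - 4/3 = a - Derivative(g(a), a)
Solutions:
 g(a) = C1 - 5*a^4/12 + a^2/2 + 4*a/3 - 15*sin(3*a/5)/4


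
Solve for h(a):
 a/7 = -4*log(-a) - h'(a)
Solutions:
 h(a) = C1 - a^2/14 - 4*a*log(-a) + 4*a


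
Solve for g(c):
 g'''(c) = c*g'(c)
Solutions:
 g(c) = C1 + Integral(C2*airyai(c) + C3*airybi(c), c)


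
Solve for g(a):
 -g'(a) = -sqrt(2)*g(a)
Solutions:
 g(a) = C1*exp(sqrt(2)*a)


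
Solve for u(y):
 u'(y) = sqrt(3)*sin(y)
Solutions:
 u(y) = C1 - sqrt(3)*cos(y)


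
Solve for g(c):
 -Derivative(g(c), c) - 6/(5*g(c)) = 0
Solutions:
 g(c) = -sqrt(C1 - 60*c)/5
 g(c) = sqrt(C1 - 60*c)/5


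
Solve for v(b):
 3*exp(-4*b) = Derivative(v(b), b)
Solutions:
 v(b) = C1 - 3*exp(-4*b)/4


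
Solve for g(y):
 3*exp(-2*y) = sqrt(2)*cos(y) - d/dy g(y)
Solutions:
 g(y) = C1 + sqrt(2)*sin(y) + 3*exp(-2*y)/2


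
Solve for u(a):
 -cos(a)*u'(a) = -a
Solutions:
 u(a) = C1 + Integral(a/cos(a), a)


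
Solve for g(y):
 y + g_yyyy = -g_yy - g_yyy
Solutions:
 g(y) = C1 + C2*y - y^3/6 + y^2/2 + (C3*sin(sqrt(3)*y/2) + C4*cos(sqrt(3)*y/2))*exp(-y/2)


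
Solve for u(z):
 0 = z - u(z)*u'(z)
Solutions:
 u(z) = -sqrt(C1 + z^2)
 u(z) = sqrt(C1 + z^2)


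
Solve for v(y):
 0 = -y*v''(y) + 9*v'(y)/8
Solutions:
 v(y) = C1 + C2*y^(17/8)


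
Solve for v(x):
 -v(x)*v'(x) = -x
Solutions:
 v(x) = -sqrt(C1 + x^2)
 v(x) = sqrt(C1 + x^2)


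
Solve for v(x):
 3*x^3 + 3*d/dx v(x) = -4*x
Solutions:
 v(x) = C1 - x^4/4 - 2*x^2/3


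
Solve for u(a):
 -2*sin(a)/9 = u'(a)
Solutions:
 u(a) = C1 + 2*cos(a)/9


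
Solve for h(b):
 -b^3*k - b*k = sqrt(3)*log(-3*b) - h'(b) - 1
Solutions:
 h(b) = C1 + b^4*k/4 + b^2*k/2 + sqrt(3)*b*log(-b) + b*(-sqrt(3) - 1 + sqrt(3)*log(3))


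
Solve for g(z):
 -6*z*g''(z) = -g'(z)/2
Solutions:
 g(z) = C1 + C2*z^(13/12)


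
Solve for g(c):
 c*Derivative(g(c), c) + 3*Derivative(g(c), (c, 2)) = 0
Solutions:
 g(c) = C1 + C2*erf(sqrt(6)*c/6)


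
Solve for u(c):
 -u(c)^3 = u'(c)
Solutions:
 u(c) = -sqrt(2)*sqrt(-1/(C1 - c))/2
 u(c) = sqrt(2)*sqrt(-1/(C1 - c))/2


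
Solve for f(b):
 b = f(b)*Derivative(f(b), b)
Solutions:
 f(b) = -sqrt(C1 + b^2)
 f(b) = sqrt(C1 + b^2)


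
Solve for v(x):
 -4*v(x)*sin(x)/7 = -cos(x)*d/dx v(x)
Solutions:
 v(x) = C1/cos(x)^(4/7)


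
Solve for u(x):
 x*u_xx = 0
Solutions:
 u(x) = C1 + C2*x


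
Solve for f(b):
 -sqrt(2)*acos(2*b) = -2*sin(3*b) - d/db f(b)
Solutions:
 f(b) = C1 + sqrt(2)*(b*acos(2*b) - sqrt(1 - 4*b^2)/2) + 2*cos(3*b)/3


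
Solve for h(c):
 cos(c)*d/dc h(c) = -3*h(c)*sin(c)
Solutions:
 h(c) = C1*cos(c)^3


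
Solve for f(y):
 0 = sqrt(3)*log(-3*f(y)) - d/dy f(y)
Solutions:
 -sqrt(3)*Integral(1/(log(-_y) + log(3)), (_y, f(y)))/3 = C1 - y


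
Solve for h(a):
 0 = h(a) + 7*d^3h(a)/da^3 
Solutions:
 h(a) = C3*exp(-7^(2/3)*a/7) + (C1*sin(sqrt(3)*7^(2/3)*a/14) + C2*cos(sqrt(3)*7^(2/3)*a/14))*exp(7^(2/3)*a/14)


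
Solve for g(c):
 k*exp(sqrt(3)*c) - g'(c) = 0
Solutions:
 g(c) = C1 + sqrt(3)*k*exp(sqrt(3)*c)/3


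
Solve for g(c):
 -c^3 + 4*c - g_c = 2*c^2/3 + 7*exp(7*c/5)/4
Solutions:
 g(c) = C1 - c^4/4 - 2*c^3/9 + 2*c^2 - 5*exp(7*c/5)/4


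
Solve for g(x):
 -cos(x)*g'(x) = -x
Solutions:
 g(x) = C1 + Integral(x/cos(x), x)


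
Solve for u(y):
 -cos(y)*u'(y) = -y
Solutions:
 u(y) = C1 + Integral(y/cos(y), y)


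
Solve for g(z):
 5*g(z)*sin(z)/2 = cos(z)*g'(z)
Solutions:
 g(z) = C1/cos(z)^(5/2)


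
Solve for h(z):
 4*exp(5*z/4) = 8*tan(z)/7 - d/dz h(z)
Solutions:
 h(z) = C1 - 16*exp(5*z/4)/5 - 8*log(cos(z))/7


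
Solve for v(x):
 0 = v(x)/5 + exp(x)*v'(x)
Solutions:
 v(x) = C1*exp(exp(-x)/5)


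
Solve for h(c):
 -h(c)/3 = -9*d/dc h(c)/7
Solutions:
 h(c) = C1*exp(7*c/27)


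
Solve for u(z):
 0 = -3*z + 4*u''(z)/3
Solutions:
 u(z) = C1 + C2*z + 3*z^3/8


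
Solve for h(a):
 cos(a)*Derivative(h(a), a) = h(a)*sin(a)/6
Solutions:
 h(a) = C1/cos(a)^(1/6)


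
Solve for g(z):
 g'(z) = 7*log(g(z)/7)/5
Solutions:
 5*Integral(1/(-log(_y) + log(7)), (_y, g(z)))/7 = C1 - z


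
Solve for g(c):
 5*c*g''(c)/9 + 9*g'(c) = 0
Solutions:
 g(c) = C1 + C2/c^(76/5)


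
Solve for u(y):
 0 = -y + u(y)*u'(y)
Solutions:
 u(y) = -sqrt(C1 + y^2)
 u(y) = sqrt(C1 + y^2)


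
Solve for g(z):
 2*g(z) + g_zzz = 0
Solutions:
 g(z) = C3*exp(-2^(1/3)*z) + (C1*sin(2^(1/3)*sqrt(3)*z/2) + C2*cos(2^(1/3)*sqrt(3)*z/2))*exp(2^(1/3)*z/2)


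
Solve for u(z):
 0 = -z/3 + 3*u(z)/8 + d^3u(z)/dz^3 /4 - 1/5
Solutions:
 u(z) = C3*exp(-2^(2/3)*3^(1/3)*z/2) + 8*z/9 + (C1*sin(2^(2/3)*3^(5/6)*z/4) + C2*cos(2^(2/3)*3^(5/6)*z/4))*exp(2^(2/3)*3^(1/3)*z/4) + 8/15


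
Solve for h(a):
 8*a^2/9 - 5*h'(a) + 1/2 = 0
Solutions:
 h(a) = C1 + 8*a^3/135 + a/10


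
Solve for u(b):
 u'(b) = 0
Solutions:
 u(b) = C1


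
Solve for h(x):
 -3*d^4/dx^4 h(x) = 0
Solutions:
 h(x) = C1 + C2*x + C3*x^2 + C4*x^3


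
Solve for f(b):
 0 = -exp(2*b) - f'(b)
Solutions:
 f(b) = C1 - exp(2*b)/2


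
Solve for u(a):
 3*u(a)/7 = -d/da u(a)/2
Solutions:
 u(a) = C1*exp(-6*a/7)


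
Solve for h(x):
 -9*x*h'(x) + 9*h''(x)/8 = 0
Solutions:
 h(x) = C1 + C2*erfi(2*x)


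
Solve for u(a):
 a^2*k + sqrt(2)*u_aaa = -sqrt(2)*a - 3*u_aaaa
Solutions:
 u(a) = C1 + C2*a + C3*a^2 + C4*exp(-sqrt(2)*a/3) - sqrt(2)*a^5*k/120 + a^4*(3*k - 1)/24 - sqrt(2)*a^3*(3*k - 1)/4


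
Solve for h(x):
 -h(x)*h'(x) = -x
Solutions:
 h(x) = -sqrt(C1 + x^2)
 h(x) = sqrt(C1 + x^2)


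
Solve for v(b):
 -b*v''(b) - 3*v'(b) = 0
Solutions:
 v(b) = C1 + C2/b^2


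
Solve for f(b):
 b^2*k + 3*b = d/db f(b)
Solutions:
 f(b) = C1 + b^3*k/3 + 3*b^2/2


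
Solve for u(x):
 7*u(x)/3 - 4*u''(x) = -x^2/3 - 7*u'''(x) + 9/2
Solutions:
 u(x) = C1*exp(x*(32*2^(1/3)/(21*sqrt(19817) + 2959)^(1/3) + 16 + 2^(2/3)*(21*sqrt(19817) + 2959)^(1/3))/84)*sin(2^(1/3)*sqrt(3)*x*(-2^(1/3)*(21*sqrt(19817) + 2959)^(1/3) + 32/(21*sqrt(19817) + 2959)^(1/3))/84) + C2*exp(x*(32*2^(1/3)/(21*sqrt(19817) + 2959)^(1/3) + 16 + 2^(2/3)*(21*sqrt(19817) + 2959)^(1/3))/84)*cos(2^(1/3)*sqrt(3)*x*(-2^(1/3)*(21*sqrt(19817) + 2959)^(1/3) + 32/(21*sqrt(19817) + 2959)^(1/3))/84) + C3*exp(x*(-2^(2/3)*(21*sqrt(19817) + 2959)^(1/3) - 32*2^(1/3)/(21*sqrt(19817) + 2959)^(1/3) + 8)/42) - x^2/7 + 141/98


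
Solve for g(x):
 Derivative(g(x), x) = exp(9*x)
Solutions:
 g(x) = C1 + exp(9*x)/9


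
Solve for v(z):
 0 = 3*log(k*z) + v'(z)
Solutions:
 v(z) = C1 - 3*z*log(k*z) + 3*z


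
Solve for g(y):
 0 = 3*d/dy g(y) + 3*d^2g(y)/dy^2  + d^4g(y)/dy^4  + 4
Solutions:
 g(y) = C1 + C2*exp(2^(1/3)*y*(-2/(3 + sqrt(13))^(1/3) + 2^(1/3)*(3 + sqrt(13))^(1/3))/4)*sin(2^(1/3)*sqrt(3)*y*(2/(3 + sqrt(13))^(1/3) + 2^(1/3)*(3 + sqrt(13))^(1/3))/4) + C3*exp(2^(1/3)*y*(-2/(3 + sqrt(13))^(1/3) + 2^(1/3)*(3 + sqrt(13))^(1/3))/4)*cos(2^(1/3)*sqrt(3)*y*(2/(3 + sqrt(13))^(1/3) + 2^(1/3)*(3 + sqrt(13))^(1/3))/4) + C4*exp(2^(1/3)*y*(-2^(1/3)*(3 + sqrt(13))^(1/3)/2 + (3 + sqrt(13))^(-1/3))) - 4*y/3


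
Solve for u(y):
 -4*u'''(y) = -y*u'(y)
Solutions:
 u(y) = C1 + Integral(C2*airyai(2^(1/3)*y/2) + C3*airybi(2^(1/3)*y/2), y)


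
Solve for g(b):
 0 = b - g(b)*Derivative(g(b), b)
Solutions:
 g(b) = -sqrt(C1 + b^2)
 g(b) = sqrt(C1 + b^2)


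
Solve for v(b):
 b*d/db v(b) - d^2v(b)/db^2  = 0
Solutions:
 v(b) = C1 + C2*erfi(sqrt(2)*b/2)


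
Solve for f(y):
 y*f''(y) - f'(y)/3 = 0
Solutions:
 f(y) = C1 + C2*y^(4/3)


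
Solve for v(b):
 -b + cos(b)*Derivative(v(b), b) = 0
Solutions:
 v(b) = C1 + Integral(b/cos(b), b)


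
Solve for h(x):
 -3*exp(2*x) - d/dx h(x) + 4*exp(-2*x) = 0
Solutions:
 h(x) = C1 - 3*exp(2*x)/2 - 2*exp(-2*x)


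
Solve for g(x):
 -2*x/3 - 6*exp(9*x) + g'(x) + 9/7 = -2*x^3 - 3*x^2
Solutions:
 g(x) = C1 - x^4/2 - x^3 + x^2/3 - 9*x/7 + 2*exp(9*x)/3


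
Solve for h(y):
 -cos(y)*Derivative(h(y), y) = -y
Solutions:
 h(y) = C1 + Integral(y/cos(y), y)


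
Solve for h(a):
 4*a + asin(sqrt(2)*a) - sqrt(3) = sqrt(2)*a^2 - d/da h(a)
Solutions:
 h(a) = C1 + sqrt(2)*a^3/3 - 2*a^2 - a*asin(sqrt(2)*a) + sqrt(3)*a - sqrt(2)*sqrt(1 - 2*a^2)/2


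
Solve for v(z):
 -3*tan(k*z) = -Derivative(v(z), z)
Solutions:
 v(z) = C1 + 3*Piecewise((-log(cos(k*z))/k, Ne(k, 0)), (0, True))


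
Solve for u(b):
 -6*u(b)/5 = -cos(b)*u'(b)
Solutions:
 u(b) = C1*(sin(b) + 1)^(3/5)/(sin(b) - 1)^(3/5)


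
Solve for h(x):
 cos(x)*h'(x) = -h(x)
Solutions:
 h(x) = C1*sqrt(sin(x) - 1)/sqrt(sin(x) + 1)


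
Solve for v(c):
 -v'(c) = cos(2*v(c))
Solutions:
 v(c) = -asin((C1 + exp(4*c))/(C1 - exp(4*c)))/2 + pi/2
 v(c) = asin((C1 + exp(4*c))/(C1 - exp(4*c)))/2


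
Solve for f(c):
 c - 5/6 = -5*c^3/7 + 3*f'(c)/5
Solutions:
 f(c) = C1 + 25*c^4/84 + 5*c^2/6 - 25*c/18


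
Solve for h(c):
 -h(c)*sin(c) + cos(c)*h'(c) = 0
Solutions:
 h(c) = C1/cos(c)


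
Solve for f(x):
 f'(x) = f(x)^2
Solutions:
 f(x) = -1/(C1 + x)


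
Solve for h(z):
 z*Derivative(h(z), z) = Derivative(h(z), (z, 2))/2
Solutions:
 h(z) = C1 + C2*erfi(z)


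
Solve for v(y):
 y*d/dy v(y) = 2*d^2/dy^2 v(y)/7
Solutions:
 v(y) = C1 + C2*erfi(sqrt(7)*y/2)


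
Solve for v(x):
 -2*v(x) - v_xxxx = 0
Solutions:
 v(x) = (C1*sin(2^(3/4)*x/2) + C2*cos(2^(3/4)*x/2))*exp(-2^(3/4)*x/2) + (C3*sin(2^(3/4)*x/2) + C4*cos(2^(3/4)*x/2))*exp(2^(3/4)*x/2)


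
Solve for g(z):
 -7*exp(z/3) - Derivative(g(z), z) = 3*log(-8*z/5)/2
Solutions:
 g(z) = C1 - 3*z*log(-z)/2 + z*(-5*log(2) + log(10)/2 + 3/2 + log(5)) - 21*exp(z/3)


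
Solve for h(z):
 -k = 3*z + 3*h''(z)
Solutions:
 h(z) = C1 + C2*z - k*z^2/6 - z^3/6


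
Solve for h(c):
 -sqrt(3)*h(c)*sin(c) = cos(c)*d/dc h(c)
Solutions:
 h(c) = C1*cos(c)^(sqrt(3))


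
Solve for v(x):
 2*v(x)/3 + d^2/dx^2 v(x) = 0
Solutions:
 v(x) = C1*sin(sqrt(6)*x/3) + C2*cos(sqrt(6)*x/3)


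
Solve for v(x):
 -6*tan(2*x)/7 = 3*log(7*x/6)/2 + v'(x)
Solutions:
 v(x) = C1 - 3*x*log(x)/2 - 2*x*log(7) + 3*x/2 + x*log(6) + x*log(42)/2 + 3*log(cos(2*x))/7


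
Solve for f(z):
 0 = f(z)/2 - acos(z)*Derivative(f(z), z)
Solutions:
 f(z) = C1*exp(Integral(1/acos(z), z)/2)


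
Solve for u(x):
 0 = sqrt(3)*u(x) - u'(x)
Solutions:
 u(x) = C1*exp(sqrt(3)*x)


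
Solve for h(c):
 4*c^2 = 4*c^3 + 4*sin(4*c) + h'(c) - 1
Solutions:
 h(c) = C1 - c^4 + 4*c^3/3 + c + cos(4*c)


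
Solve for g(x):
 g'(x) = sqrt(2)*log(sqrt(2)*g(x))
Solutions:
 -sqrt(2)*Integral(1/(2*log(_y) + log(2)), (_y, g(x))) = C1 - x


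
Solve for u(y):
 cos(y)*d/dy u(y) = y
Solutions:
 u(y) = C1 + Integral(y/cos(y), y)


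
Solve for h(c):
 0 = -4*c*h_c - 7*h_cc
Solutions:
 h(c) = C1 + C2*erf(sqrt(14)*c/7)


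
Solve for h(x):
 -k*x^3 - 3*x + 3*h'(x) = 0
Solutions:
 h(x) = C1 + k*x^4/12 + x^2/2


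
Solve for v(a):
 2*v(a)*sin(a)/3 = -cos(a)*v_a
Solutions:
 v(a) = C1*cos(a)^(2/3)


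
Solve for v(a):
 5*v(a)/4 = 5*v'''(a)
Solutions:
 v(a) = C3*exp(2^(1/3)*a/2) + (C1*sin(2^(1/3)*sqrt(3)*a/4) + C2*cos(2^(1/3)*sqrt(3)*a/4))*exp(-2^(1/3)*a/4)


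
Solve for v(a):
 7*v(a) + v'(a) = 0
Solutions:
 v(a) = C1*exp(-7*a)


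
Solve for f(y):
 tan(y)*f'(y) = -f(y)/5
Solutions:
 f(y) = C1/sin(y)^(1/5)


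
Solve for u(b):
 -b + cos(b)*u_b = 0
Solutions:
 u(b) = C1 + Integral(b/cos(b), b)


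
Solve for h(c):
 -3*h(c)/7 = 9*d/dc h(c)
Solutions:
 h(c) = C1*exp(-c/21)


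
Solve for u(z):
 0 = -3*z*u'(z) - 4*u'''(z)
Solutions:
 u(z) = C1 + Integral(C2*airyai(-6^(1/3)*z/2) + C3*airybi(-6^(1/3)*z/2), z)


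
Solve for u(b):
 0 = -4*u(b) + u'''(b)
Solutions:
 u(b) = C3*exp(2^(2/3)*b) + (C1*sin(2^(2/3)*sqrt(3)*b/2) + C2*cos(2^(2/3)*sqrt(3)*b/2))*exp(-2^(2/3)*b/2)


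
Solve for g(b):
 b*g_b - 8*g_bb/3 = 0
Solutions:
 g(b) = C1 + C2*erfi(sqrt(3)*b/4)


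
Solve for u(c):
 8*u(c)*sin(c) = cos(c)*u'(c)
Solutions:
 u(c) = C1/cos(c)^8


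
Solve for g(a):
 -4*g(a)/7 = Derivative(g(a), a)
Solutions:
 g(a) = C1*exp(-4*a/7)


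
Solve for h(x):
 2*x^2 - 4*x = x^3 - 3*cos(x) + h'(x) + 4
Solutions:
 h(x) = C1 - x^4/4 + 2*x^3/3 - 2*x^2 - 4*x + 3*sin(x)


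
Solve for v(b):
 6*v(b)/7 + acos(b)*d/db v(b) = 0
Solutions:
 v(b) = C1*exp(-6*Integral(1/acos(b), b)/7)


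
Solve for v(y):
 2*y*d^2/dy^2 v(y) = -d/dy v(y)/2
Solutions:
 v(y) = C1 + C2*y^(3/4)


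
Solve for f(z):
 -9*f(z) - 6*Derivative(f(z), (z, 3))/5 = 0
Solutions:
 f(z) = C3*exp(-15^(1/3)*2^(2/3)*z/2) + (C1*sin(2^(2/3)*3^(5/6)*5^(1/3)*z/4) + C2*cos(2^(2/3)*3^(5/6)*5^(1/3)*z/4))*exp(15^(1/3)*2^(2/3)*z/4)


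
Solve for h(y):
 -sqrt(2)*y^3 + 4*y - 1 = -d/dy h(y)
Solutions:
 h(y) = C1 + sqrt(2)*y^4/4 - 2*y^2 + y


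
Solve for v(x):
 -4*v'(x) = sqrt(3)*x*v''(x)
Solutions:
 v(x) = C1 + C2*x^(1 - 4*sqrt(3)/3)


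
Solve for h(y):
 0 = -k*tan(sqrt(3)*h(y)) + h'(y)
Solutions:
 h(y) = sqrt(3)*(pi - asin(C1*exp(sqrt(3)*k*y)))/3
 h(y) = sqrt(3)*asin(C1*exp(sqrt(3)*k*y))/3


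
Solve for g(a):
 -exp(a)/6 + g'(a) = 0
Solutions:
 g(a) = C1 + exp(a)/6


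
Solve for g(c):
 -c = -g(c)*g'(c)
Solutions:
 g(c) = -sqrt(C1 + c^2)
 g(c) = sqrt(C1 + c^2)


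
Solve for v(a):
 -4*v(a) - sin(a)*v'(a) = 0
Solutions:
 v(a) = C1*(cos(a)^2 + 2*cos(a) + 1)/(cos(a)^2 - 2*cos(a) + 1)


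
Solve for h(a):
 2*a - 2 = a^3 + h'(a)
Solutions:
 h(a) = C1 - a^4/4 + a^2 - 2*a


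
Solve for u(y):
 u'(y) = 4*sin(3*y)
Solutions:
 u(y) = C1 - 4*cos(3*y)/3


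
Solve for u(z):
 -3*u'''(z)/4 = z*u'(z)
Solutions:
 u(z) = C1 + Integral(C2*airyai(-6^(2/3)*z/3) + C3*airybi(-6^(2/3)*z/3), z)


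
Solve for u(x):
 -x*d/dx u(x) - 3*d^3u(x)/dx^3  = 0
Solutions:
 u(x) = C1 + Integral(C2*airyai(-3^(2/3)*x/3) + C3*airybi(-3^(2/3)*x/3), x)


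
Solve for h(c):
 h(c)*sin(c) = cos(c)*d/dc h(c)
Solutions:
 h(c) = C1/cos(c)


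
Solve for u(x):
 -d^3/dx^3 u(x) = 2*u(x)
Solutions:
 u(x) = C3*exp(-2^(1/3)*x) + (C1*sin(2^(1/3)*sqrt(3)*x/2) + C2*cos(2^(1/3)*sqrt(3)*x/2))*exp(2^(1/3)*x/2)


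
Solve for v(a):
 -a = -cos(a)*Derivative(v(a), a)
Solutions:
 v(a) = C1 + Integral(a/cos(a), a)


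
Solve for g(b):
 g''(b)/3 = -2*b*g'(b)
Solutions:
 g(b) = C1 + C2*erf(sqrt(3)*b)


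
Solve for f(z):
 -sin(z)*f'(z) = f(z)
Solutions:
 f(z) = C1*sqrt(cos(z) + 1)/sqrt(cos(z) - 1)


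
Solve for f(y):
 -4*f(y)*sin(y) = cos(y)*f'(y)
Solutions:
 f(y) = C1*cos(y)^4


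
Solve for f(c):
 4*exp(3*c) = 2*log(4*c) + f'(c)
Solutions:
 f(c) = C1 - 2*c*log(c) + 2*c*(1 - 2*log(2)) + 4*exp(3*c)/3


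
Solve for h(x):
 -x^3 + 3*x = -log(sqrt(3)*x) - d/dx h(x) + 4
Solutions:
 h(x) = C1 + x^4/4 - 3*x^2/2 - x*log(x) - x*log(3)/2 + 5*x


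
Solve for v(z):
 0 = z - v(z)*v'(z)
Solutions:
 v(z) = -sqrt(C1 + z^2)
 v(z) = sqrt(C1 + z^2)


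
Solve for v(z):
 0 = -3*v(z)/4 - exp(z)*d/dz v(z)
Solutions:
 v(z) = C1*exp(3*exp(-z)/4)


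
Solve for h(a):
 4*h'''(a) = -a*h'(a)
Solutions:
 h(a) = C1 + Integral(C2*airyai(-2^(1/3)*a/2) + C3*airybi(-2^(1/3)*a/2), a)


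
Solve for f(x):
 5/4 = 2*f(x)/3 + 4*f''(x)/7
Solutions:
 f(x) = C1*sin(sqrt(42)*x/6) + C2*cos(sqrt(42)*x/6) + 15/8


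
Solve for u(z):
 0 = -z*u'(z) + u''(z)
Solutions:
 u(z) = C1 + C2*erfi(sqrt(2)*z/2)


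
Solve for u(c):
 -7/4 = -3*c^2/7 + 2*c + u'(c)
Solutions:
 u(c) = C1 + c^3/7 - c^2 - 7*c/4


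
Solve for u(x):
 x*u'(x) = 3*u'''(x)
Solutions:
 u(x) = C1 + Integral(C2*airyai(3^(2/3)*x/3) + C3*airybi(3^(2/3)*x/3), x)


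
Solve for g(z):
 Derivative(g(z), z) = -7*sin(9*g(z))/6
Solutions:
 g(z) = -acos((-C1 - exp(21*z))/(C1 - exp(21*z)))/9 + 2*pi/9
 g(z) = acos((-C1 - exp(21*z))/(C1 - exp(21*z)))/9


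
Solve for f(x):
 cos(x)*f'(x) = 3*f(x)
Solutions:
 f(x) = C1*(sin(x) + 1)^(3/2)/(sin(x) - 1)^(3/2)


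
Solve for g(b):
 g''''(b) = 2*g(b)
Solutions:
 g(b) = C1*exp(-2^(1/4)*b) + C2*exp(2^(1/4)*b) + C3*sin(2^(1/4)*b) + C4*cos(2^(1/4)*b)


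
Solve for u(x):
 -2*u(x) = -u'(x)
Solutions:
 u(x) = C1*exp(2*x)


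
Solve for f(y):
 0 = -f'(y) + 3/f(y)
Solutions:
 f(y) = -sqrt(C1 + 6*y)
 f(y) = sqrt(C1 + 6*y)


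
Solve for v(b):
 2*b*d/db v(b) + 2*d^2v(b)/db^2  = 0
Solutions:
 v(b) = C1 + C2*erf(sqrt(2)*b/2)


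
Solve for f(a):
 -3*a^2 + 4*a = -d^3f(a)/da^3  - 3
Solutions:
 f(a) = C1 + C2*a + C3*a^2 + a^5/20 - a^4/6 - a^3/2


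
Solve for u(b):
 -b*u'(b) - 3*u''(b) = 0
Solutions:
 u(b) = C1 + C2*erf(sqrt(6)*b/6)


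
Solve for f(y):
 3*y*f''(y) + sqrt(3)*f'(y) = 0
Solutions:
 f(y) = C1 + C2*y^(1 - sqrt(3)/3)


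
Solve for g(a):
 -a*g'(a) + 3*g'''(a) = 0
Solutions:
 g(a) = C1 + Integral(C2*airyai(3^(2/3)*a/3) + C3*airybi(3^(2/3)*a/3), a)


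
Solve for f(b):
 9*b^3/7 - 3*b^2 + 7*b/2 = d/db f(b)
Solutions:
 f(b) = C1 + 9*b^4/28 - b^3 + 7*b^2/4


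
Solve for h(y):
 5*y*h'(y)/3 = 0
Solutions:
 h(y) = C1


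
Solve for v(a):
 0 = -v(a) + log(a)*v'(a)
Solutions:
 v(a) = C1*exp(li(a))


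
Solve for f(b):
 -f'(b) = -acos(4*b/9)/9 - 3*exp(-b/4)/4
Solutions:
 f(b) = C1 + b*acos(4*b/9)/9 - sqrt(81 - 16*b^2)/36 - 3*exp(-b/4)


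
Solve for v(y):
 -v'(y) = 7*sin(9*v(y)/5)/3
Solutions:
 7*y/3 + 5*log(cos(9*v(y)/5) - 1)/18 - 5*log(cos(9*v(y)/5) + 1)/18 = C1


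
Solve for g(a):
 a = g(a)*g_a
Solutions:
 g(a) = -sqrt(C1 + a^2)
 g(a) = sqrt(C1 + a^2)


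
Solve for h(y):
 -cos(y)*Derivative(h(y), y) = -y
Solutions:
 h(y) = C1 + Integral(y/cos(y), y)


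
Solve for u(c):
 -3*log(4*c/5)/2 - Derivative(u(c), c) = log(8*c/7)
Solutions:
 u(c) = C1 - 5*c*log(c)/2 - 6*c*log(2) + c*log(5)/2 + 5*c/2 + c*log(35)


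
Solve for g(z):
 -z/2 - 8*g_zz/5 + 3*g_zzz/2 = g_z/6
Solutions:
 g(z) = C1 + C2*exp(z*(8 - sqrt(89))/15) + C3*exp(z*(8 + sqrt(89))/15) - 3*z^2/2 + 144*z/5


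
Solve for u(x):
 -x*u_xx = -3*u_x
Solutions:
 u(x) = C1 + C2*x^4


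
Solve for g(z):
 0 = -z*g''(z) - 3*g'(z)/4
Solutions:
 g(z) = C1 + C2*z^(1/4)


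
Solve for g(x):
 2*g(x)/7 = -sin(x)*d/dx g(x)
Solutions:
 g(x) = C1*(cos(x) + 1)^(1/7)/(cos(x) - 1)^(1/7)


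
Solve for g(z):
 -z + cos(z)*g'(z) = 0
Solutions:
 g(z) = C1 + Integral(z/cos(z), z)


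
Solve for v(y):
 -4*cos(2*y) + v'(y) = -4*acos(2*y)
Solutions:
 v(y) = C1 - 4*y*acos(2*y) + 2*sqrt(1 - 4*y^2) + 2*sin(2*y)


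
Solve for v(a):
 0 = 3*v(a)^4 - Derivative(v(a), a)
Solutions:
 v(a) = (-1/(C1 + 9*a))^(1/3)
 v(a) = (-1/(C1 + 3*a))^(1/3)*(-3^(2/3) - 3*3^(1/6)*I)/6
 v(a) = (-1/(C1 + 3*a))^(1/3)*(-3^(2/3) + 3*3^(1/6)*I)/6


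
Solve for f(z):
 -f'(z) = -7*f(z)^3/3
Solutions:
 f(z) = -sqrt(6)*sqrt(-1/(C1 + 7*z))/2
 f(z) = sqrt(6)*sqrt(-1/(C1 + 7*z))/2


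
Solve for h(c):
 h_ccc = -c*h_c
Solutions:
 h(c) = C1 + Integral(C2*airyai(-c) + C3*airybi(-c), c)


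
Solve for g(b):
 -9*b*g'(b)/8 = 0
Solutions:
 g(b) = C1


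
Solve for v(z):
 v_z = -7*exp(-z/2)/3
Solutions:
 v(z) = C1 + 14*exp(-z/2)/3


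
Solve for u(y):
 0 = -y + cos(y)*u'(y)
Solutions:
 u(y) = C1 + Integral(y/cos(y), y)


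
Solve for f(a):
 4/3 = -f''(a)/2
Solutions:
 f(a) = C1 + C2*a - 4*a^2/3


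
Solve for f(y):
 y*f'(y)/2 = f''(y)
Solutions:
 f(y) = C1 + C2*erfi(y/2)


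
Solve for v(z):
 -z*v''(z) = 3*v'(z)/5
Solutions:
 v(z) = C1 + C2*z^(2/5)


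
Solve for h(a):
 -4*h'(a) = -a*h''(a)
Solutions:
 h(a) = C1 + C2*a^5


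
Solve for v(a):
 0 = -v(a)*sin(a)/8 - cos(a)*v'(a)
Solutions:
 v(a) = C1*cos(a)^(1/8)


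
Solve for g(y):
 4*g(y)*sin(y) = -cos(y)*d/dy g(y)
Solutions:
 g(y) = C1*cos(y)^4


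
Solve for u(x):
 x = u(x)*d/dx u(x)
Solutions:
 u(x) = -sqrt(C1 + x^2)
 u(x) = sqrt(C1 + x^2)


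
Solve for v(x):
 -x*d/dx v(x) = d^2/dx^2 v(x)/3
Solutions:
 v(x) = C1 + C2*erf(sqrt(6)*x/2)


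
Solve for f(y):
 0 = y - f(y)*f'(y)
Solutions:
 f(y) = -sqrt(C1 + y^2)
 f(y) = sqrt(C1 + y^2)


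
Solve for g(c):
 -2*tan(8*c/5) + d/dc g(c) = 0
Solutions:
 g(c) = C1 - 5*log(cos(8*c/5))/4


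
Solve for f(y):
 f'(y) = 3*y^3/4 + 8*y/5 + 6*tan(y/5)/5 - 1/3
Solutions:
 f(y) = C1 + 3*y^4/16 + 4*y^2/5 - y/3 - 6*log(cos(y/5))


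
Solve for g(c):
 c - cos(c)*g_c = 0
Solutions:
 g(c) = C1 + Integral(c/cos(c), c)


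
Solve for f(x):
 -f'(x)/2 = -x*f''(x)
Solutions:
 f(x) = C1 + C2*x^(3/2)


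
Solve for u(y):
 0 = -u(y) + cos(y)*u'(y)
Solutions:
 u(y) = C1*sqrt(sin(y) + 1)/sqrt(sin(y) - 1)


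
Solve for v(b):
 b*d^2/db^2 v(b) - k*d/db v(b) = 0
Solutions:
 v(b) = C1 + b^(re(k) + 1)*(C2*sin(log(b)*Abs(im(k))) + C3*cos(log(b)*im(k)))


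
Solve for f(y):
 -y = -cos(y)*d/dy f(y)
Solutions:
 f(y) = C1 + Integral(y/cos(y), y)


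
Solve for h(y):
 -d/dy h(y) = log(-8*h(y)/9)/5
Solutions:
 5*Integral(1/(log(-_y) - 2*log(6) + 5*log(2)), (_y, h(y))) = C1 - y


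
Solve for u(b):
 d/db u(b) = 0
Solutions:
 u(b) = C1


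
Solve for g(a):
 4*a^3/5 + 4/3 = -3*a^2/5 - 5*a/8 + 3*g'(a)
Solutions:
 g(a) = C1 + a^4/15 + a^3/15 + 5*a^2/48 + 4*a/9


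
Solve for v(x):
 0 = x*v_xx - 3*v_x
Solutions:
 v(x) = C1 + C2*x^4


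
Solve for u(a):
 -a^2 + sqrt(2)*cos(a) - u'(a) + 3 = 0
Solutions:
 u(a) = C1 - a^3/3 + 3*a + sqrt(2)*sin(a)


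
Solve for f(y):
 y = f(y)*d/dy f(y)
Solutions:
 f(y) = -sqrt(C1 + y^2)
 f(y) = sqrt(C1 + y^2)


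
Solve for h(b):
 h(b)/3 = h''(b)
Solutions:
 h(b) = C1*exp(-sqrt(3)*b/3) + C2*exp(sqrt(3)*b/3)


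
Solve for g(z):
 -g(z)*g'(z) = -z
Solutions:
 g(z) = -sqrt(C1 + z^2)
 g(z) = sqrt(C1 + z^2)


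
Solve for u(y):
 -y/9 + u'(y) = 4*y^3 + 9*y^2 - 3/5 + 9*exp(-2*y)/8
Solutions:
 u(y) = C1 + y^4 + 3*y^3 + y^2/18 - 3*y/5 - 9*exp(-2*y)/16


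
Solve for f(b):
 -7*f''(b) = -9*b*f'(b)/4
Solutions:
 f(b) = C1 + C2*erfi(3*sqrt(14)*b/28)


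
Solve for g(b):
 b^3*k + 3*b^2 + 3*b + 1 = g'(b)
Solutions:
 g(b) = C1 + b^4*k/4 + b^3 + 3*b^2/2 + b


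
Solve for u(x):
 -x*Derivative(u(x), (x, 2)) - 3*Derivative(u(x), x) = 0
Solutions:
 u(x) = C1 + C2/x^2


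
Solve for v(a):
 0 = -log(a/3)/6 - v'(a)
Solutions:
 v(a) = C1 - a*log(a)/6 + a/6 + a*log(3)/6


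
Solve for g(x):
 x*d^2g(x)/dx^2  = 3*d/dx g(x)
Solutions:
 g(x) = C1 + C2*x^4


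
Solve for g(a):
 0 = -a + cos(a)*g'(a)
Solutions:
 g(a) = C1 + Integral(a/cos(a), a)


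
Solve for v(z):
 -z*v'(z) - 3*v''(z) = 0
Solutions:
 v(z) = C1 + C2*erf(sqrt(6)*z/6)


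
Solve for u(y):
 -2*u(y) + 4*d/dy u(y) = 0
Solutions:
 u(y) = C1*exp(y/2)


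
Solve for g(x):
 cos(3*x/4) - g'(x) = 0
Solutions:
 g(x) = C1 + 4*sin(3*x/4)/3


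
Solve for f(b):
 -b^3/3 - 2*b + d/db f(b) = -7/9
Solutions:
 f(b) = C1 + b^4/12 + b^2 - 7*b/9


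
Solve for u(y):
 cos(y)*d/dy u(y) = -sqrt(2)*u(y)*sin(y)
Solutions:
 u(y) = C1*cos(y)^(sqrt(2))


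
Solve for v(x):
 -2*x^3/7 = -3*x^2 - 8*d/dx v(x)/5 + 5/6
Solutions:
 v(x) = C1 + 5*x^4/112 - 5*x^3/8 + 25*x/48


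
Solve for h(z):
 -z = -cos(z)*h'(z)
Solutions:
 h(z) = C1 + Integral(z/cos(z), z)


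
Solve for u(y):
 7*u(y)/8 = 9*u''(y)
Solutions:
 u(y) = C1*exp(-sqrt(14)*y/12) + C2*exp(sqrt(14)*y/12)


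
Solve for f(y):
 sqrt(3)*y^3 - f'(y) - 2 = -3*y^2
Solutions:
 f(y) = C1 + sqrt(3)*y^4/4 + y^3 - 2*y


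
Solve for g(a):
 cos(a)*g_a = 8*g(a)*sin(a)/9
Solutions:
 g(a) = C1/cos(a)^(8/9)


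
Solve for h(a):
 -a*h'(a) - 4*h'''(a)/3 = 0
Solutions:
 h(a) = C1 + Integral(C2*airyai(-6^(1/3)*a/2) + C3*airybi(-6^(1/3)*a/2), a)
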